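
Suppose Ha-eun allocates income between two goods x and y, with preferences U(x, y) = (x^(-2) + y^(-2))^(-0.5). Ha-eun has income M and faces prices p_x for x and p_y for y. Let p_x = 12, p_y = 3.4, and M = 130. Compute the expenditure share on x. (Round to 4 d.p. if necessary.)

share on x = 0.6986

Substitute y = (y/x)·x into the budget: x* = M/(p_x + p_y·(y/x)).
Numerically y/x = 1.522536, so x* = 130/(12 + 3.4·1.522536) = 7.5684 and y* = 1.522536·7.5684 = 11.5232.
Expenditure on x: 12·7.5684 = 90.8211; share = 0.6986.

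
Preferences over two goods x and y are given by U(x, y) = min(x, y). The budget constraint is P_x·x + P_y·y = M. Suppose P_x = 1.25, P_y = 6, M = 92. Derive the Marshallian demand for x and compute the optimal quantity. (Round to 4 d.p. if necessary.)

x* = 12.6897

With perfect complements, no substitution: consume in ratio x:y = 1:1.
Budget: P_x·x + P_y·x = M, so (P_x + P_y)·x = M.
Demand: x*(P_x,P_y,M) = M/(P_x + P_y), y* = M/(P_x + P_y).
Here 1.25 + 6 = 7.25, giving x* = 12.6897.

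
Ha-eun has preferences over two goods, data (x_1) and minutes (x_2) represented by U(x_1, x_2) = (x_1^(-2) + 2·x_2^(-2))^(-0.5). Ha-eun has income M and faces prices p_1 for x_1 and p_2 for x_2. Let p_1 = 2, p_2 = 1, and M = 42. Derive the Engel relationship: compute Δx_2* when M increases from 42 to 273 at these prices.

Δx_2* = 102.216

Substitute x_2 = (x_2/x_1)·x_1 into the budget: x_1* = M/(p_1 + p_2·(x_2/x_1)).
Numerically x_2/x_1 = 1.587401, so x_1* = 42/(2 + 1·1.587401) = 11.7076 and x_2* = 1.587401·11.7076 = 18.5847.
At M' = 273: x_2* = 120.8007. Change: 120.8007 − 18.5847 = 102.216.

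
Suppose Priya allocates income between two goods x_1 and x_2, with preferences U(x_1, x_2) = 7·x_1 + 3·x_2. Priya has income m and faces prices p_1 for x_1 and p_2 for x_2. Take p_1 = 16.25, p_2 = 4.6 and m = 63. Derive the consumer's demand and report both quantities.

x_1* = 0, x_2* = 13.6957

Linear utility — the consumer picks whichever good has higher MU/price: 7/16.25 = 0.4308 vs 3/4.6 = 0.6522.
x_2 gives more utility per dollar, so spend all income on x_2: x_2* = m/p_2, x_1* = 0.
Numerically: x_1* = 0, x_2* = 13.6957.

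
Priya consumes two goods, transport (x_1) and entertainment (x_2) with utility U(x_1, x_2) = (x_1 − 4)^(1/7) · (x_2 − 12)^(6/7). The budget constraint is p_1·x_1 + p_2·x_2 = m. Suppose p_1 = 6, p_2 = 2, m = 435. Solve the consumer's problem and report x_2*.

x_2* = 177.8571

This is Cobb-Douglas in (x_1−4, x_2−12): tangency gives 1/7·p_2·(x_2−12) = 6/7·p_1·(x_1−4).
After buying the subsistence bundle (4, 12), a share 1/7 of the remaining income goes to x_1: x_1* = 4 + 1/7·(m − 4p_1 − 12p_2)/p_1.
Discretionary income = 435 − 4·6 − 12·2 = 387; x_2* = 12 + 6/7·387/2 = 177.8571.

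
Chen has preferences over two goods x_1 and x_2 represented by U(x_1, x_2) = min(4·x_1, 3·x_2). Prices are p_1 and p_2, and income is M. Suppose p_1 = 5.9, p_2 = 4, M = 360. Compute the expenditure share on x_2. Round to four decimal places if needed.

share on x_2 = 0.4748

With perfect complements, no substitution: consume in ratio x_1:x_2 = 3:4.
Budget: p_1·x_1 + p_2·(4/3)·x_1 = M, so (3·p_1 + 4·p_2)·x_1 = 3·M.
Demand: x_1*(p_1,p_2,M) = 3·M/(3·p_1 + 4·p_2), x_2* = 4·M/(3·p_1 + 4·p_2).
Here 3·5.9 + 4·4 = 33.7, giving x_1* = 32.0475 and x_2* = 42.73.
Expenditure on x_2: 4·42.73 = 170.9199; share = 0.4748.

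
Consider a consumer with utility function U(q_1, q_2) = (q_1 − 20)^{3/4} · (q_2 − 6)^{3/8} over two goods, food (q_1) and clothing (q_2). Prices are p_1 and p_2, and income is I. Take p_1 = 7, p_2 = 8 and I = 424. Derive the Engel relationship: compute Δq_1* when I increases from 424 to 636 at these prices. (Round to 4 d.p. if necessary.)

Δq_1* = 20.1905

Substituting into the budget: q_1* = 20 + 2/3·(I − 20·p_1 − 6·p_2)/p_1, and q_2* = 6 + 1/3·(…)/p_2.
Discretionary income = 424 − 20·7 − 6·8 = 236; q_1* = 20 + 2/3·236/7 = 42.4762.
At I' = 636: q_1* = 62.6667. Change: 62.6667 − 42.4762 = 20.1905.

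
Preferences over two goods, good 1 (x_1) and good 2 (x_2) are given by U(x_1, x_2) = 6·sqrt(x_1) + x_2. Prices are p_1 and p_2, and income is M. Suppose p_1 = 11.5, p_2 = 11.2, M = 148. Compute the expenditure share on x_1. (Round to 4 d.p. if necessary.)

share on x_1 = 0.6633

Thus x_1* = (3·p_2/p_1)² — independent of M — with the rest of income spent on x_2.
Plugging in: x_1* = (3·11.2/11.5)² = 8.5366, x_2* = 4.4491.
Expenditure on x_1: 11.5·8.5366 = 98.1704; share = 0.6633.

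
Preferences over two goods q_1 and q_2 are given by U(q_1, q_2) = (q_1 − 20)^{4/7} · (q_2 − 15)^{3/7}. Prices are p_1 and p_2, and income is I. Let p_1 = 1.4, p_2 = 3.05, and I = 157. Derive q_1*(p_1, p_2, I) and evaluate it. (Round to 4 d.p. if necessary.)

After buying the subsistence bundle (20, 15), a share 4/7 of the remaining income goes to q_1: q_1* = 20 + 4/7·(I − 20p_1 − 15p_2)/p_1.
Discretionary income = 157 − 20·1.4 − 15·3.05 = 83.25; q_1* = 20 + 4/7·83.25/1.4 = 53.9796.

q_1* = 53.9796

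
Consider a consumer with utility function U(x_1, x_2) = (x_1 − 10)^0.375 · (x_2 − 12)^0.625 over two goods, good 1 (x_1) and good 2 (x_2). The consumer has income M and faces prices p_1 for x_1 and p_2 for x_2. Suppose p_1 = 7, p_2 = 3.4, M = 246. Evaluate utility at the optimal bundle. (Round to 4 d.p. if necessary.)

V = 15.6523

This is Cobb-Douglas in (x_1−10, x_2−12): tangency gives 0.375·p_2·(x_2−12) = 0.625·p_1·(x_1−10).
After buying the subsistence bundle (10, 12), a share 0.375 of the remaining income goes to x_1: x_1* = 10 + 0.375·(M − 10p_1 − 12p_2)/p_1.
Discretionary income = 246 − 10·7 − 12·3.4 = 135.2; x_1* = 10 + 0.375·135.2/7 = 17.2429; x_2* = 12 + 0.625·135.2/3.4 = 36.8529.
Utility at the optimum: U(17.2429, 36.8529) = 15.6523.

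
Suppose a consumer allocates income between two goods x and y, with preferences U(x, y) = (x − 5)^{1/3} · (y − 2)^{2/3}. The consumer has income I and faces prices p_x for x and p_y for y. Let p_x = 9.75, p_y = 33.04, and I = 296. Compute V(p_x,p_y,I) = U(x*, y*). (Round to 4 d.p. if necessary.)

MRS = (1/2)·(y−2)/(x−5). Tangency with p_x/p_y gives y−2 = 2·(p_x/p_y)·(x−5).
Substituting into the budget: x* = 5 + 1/3·(I − 5·p_x − 2·p_y)/p_x, and y* = 2 + 2/3·(…)/p_y.
Discretionary income = 296 − 5·9.75 − 2·33.04 = 181.17; x* = 5 + 1/3·181.17/9.75 = 11.1938; y* = 2 + 2/3·181.17/33.04 = 5.6556.
Utility at the optimum: U(11.1938, 5.6556) = 4.358.

V = 4.358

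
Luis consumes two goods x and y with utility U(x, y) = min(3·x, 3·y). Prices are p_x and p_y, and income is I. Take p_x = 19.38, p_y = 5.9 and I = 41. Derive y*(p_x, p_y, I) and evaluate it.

y* = 1.6218

With perfect complements, no substitution: consume in ratio x:y = 3:3.
Budget: p_x·x + p_y·x = I, so (3·p_x + 3·p_y)·x = 3·I.
Demand: x*(p_x,p_y,I) = 3·I/(3·p_x + 3·p_y), y* = 3·I/(3·p_x + 3·p_y).
Here 3·19.38 + 3·5.9 = 75.84, giving y* = 1.6218.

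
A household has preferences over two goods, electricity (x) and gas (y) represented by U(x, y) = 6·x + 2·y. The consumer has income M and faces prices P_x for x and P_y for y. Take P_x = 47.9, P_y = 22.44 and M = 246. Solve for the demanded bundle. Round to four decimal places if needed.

Perfect substitutes: compare marginal utility per dollar. 6/P_x vs 2/P_y → 0.1253 vs 0.0891.
x gives more utility per dollar, so spend all income on x: x* = M/P_x, y* = 0.
Numerically: x* = 5.1357, y* = 0.

x* = 5.1357, y* = 0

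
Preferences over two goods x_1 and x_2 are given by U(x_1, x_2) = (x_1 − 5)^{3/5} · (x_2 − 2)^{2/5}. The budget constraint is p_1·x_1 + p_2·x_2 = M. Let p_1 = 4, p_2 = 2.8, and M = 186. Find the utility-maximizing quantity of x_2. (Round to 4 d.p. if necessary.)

MRS = (3/2)·(x_2−2)/(x_1−5). Tangency with p_1/p_2 gives x_2−2 = (2/3)·(p_1/p_2)·(x_1−5).
After buying the subsistence bundle (5, 2), a share 0.6 of the remaining income goes to x_1: x_1* = 5 + 0.6·(M − 5p_1 − 2p_2)/p_1.
Discretionary income = 186 − 5·4 − 2·2.8 = 160.4; x_2* = 2 + 0.4·160.4/2.8 = 24.9143.

x_2* = 24.9143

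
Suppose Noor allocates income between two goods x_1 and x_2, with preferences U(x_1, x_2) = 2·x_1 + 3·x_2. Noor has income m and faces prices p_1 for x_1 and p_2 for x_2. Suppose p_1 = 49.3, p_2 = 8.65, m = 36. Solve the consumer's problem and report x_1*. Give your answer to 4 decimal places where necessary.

Perfect substitutes: compare marginal utility per dollar. 2/p_1 vs 3/p_2 → 0.0406 vs 0.3468.
x_2 gives more utility per dollar, so spend all income on x_2: x_2* = m/p_2, x_1* = 0.
Numerically: x_1* = 0, x_2* = 4.1618.

x_1* = 0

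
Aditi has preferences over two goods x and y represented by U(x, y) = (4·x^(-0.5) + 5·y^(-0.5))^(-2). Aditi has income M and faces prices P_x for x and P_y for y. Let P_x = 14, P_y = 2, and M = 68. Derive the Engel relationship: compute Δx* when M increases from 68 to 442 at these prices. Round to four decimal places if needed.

From the CES first-order condition, (4/5)·(y/x)^(1.5) = P_x/P_y.
Hence y/x = ((5/4)·P_x/P_y)^(1/(1.5)), i.e. raised to the 2/3 power.
With the ratio pinned down, the budget gives x* = M/(P_x + P_y·(y/x)) and y* = (y/x)·x*.
Numerically y/x = 4.246248, so x* = 68/(14 + 2·4.246248) = 3.0232.
At M' = 442: x* = 19.651. Change: 19.651 − 3.0232 = 16.6278.

Δx* = 16.6278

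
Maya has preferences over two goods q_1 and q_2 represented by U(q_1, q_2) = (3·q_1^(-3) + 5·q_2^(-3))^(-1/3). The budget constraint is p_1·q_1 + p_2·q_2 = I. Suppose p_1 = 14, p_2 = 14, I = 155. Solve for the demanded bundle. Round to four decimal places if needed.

q_1* = 5.1827, q_2* = 5.8887

Substitute q_2 = (q_2/q_1)·q_1 into the budget: q_1* = I/(p_1 + p_2·(q_2/q_1)).
Numerically q_2/q_1 = 1.136219, so q_1* = 155/(14 + 14·1.136219) = 5.1827 and q_2* = 1.136219·5.1827 = 5.8887.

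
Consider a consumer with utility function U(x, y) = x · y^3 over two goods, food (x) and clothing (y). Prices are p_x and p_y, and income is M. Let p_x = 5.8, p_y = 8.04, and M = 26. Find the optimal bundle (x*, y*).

x* = 1.1207, y* = 2.4254

The MRS is (1/3)·y/x. Set MRS = p_x/p_y.
So p_y·y = 3·p_x·x; combined with the budget, a share 0.25 of income goes to x.
Demand: x*(p_x,p_y,M) = 0.25·M/p_x and y* = 0.75·M/p_y.
At p_x=5.8, p_y=8.04, M=26: x* = 0.25·26/5.8 = 1.1207, y* = 2.4254.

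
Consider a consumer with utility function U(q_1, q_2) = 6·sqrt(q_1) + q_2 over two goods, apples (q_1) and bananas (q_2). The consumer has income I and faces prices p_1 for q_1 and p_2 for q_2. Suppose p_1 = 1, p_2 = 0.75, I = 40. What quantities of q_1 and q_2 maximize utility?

Utility is quasi-linear in q_2; the FOC for q_1 is 3/√q_1 = p_1/p_2.
Thus q_1* = (3·p_2/p_1)² — independent of I — with the rest of income spent on q_2.
Plugging in: q_1* = (3·0.75/1)² = 5.0625, q_2* = 46.5833.

q_1* = 5.0625, q_2* = 46.5833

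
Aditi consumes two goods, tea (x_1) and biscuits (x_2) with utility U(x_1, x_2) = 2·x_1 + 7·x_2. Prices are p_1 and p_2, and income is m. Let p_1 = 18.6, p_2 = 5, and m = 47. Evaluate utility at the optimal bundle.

Perfect substitutes: compare marginal utility per dollar. 2/p_1 vs 7/p_2 → 0.1075 vs 1.4.
x_2 gives more utility per dollar, so spend all income on x_2: x_2* = m/p_2, x_1* = 0.
Numerically: x_1* = 0, x_2* = 9.4.
Utility at the optimum: U(0, 9.4) = 65.8.

V = 65.8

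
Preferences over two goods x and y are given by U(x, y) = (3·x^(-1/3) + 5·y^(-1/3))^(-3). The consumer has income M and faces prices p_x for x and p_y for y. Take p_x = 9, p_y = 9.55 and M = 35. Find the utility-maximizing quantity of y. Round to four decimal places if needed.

From the CES first-order condition, (3/5)·(y/x)^(4/3) = p_x/p_y.
Solve for the ratio: y/x = [(5/3)·p_x/p_y]^(0.75).
With the ratio pinned down, the budget gives x* = M/(p_x + p_y·(y/x)) and y* = (y/x)·x*.
Numerically y/x = 1.403027, so x* = 35/(9 + 9.55·1.403027) = 1.5626 and y* = 1.403027·1.5626 = 2.1923.

y* = 2.1923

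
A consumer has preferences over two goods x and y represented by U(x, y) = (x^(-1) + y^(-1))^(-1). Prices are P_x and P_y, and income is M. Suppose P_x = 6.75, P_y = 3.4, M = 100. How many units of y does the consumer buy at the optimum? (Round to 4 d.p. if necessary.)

y* = 12.2091

MRS = MU_x/MU_y = (y/x)^(2). Set equal to P_x/P_y.
Hence y/x = (P_x/P_y)^(1/(2)), i.e. raised to the 0.5 power.
With the ratio pinned down, the budget gives x* = M/(P_x + P_y·(y/x)) and y* = (y/x)·x*.
Numerically y/x = 1.409005, so x* = 100/(6.75 + 3.4·1.409005) = 8.665 and y* = 1.409005·8.665 = 12.2091.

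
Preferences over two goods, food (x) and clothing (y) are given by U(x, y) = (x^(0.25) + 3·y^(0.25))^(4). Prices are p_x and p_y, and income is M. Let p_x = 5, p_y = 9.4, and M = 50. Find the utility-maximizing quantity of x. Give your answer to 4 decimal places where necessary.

From the CES first-order condition, (1/3)·(y/x)^(0.75) = p_x/p_y.
Solve for the ratio: y/x = [3·p_x/p_y]^(4/3).
With the ratio pinned down, the budget gives x* = M/(p_x + p_y·(y/x)) and y* = (y/x)·x*.
Numerically y/x = 1.864738, so x* = 50/(5 + 9.4·1.864738) = 2.2194.

x* = 2.2194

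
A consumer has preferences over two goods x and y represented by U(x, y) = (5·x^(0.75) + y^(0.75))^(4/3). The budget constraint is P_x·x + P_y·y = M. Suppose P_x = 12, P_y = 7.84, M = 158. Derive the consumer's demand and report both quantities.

From the CES first-order condition, 5·(y/x)^(0.25) = P_x/P_y.
Hence y/x = ((1/5)·P_x/P_y)^(1/(0.25)), i.e. raised to the 4 power.
Substitute y = (y/x)·x into the budget: x* = M/(P_x + P_y·(y/x)).
Numerically y/x = 0.008782, so x* = 158/(12 + 7.84·0.008782) = 13.0916 and y* = 0.008782·13.0916 = 0.115.

x* = 13.0916, y* = 0.115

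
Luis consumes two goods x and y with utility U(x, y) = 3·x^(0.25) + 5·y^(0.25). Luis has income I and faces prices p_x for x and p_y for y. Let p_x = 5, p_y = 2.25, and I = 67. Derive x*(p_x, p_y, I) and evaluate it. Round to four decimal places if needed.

x* = 3.7444

MU_x ∝ 3·x^(-0.75), MU_y ∝ 5·y^(-0.75), so MRS = (3/5)·(y/x)^(0.75) = p_x/p_y.
Solve for the ratio: y/x = [(5/3)·p_x/p_y]^(4/3).
Substitute y = (y/x)·x into the budget: x* = I/(p_x + p_y·(y/x)).
Numerically y/x = 5.730357, so x* = 67/(5 + 2.25·5.730357) = 3.7444.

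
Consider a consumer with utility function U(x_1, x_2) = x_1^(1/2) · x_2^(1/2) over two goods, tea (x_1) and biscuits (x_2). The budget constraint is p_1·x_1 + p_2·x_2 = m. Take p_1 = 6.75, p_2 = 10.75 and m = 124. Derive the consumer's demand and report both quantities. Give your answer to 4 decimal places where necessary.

x_1* = 9.1852, x_2* = 5.7674

Demand: x_1*(p_1,p_2,m) = 0.5·m/p_1 and x_2* = 0.5·m/p_2.
At p_1=6.75, p_2=10.75, m=124: x_1* = 0.5·124/6.75 = 9.1852, x_2* = 5.7674.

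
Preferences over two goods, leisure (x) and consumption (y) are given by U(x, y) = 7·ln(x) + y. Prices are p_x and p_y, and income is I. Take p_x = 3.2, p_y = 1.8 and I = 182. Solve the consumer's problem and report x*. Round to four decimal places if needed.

x* = 3.9375

MU_x = 7/x, MU_y = 1. Tangency: 7/x = p_x/p_y.
So x*(p_x,p_y) = 7·p_y/p_x, independent of income; and y* = (I − 7·p_y)/p_y.
At the given prices: x* = 7·1.8/3.2 = 3.9375.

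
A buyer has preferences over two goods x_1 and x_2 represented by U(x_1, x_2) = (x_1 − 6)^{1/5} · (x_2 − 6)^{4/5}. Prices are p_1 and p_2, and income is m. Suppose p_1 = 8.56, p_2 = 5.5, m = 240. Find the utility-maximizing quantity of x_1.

x_1* = 9.6364

Discretionary income = 240 − 6·8.56 − 6·5.5 = 155.64; x_1* = 6 + 0.2·155.64/8.56 = 9.6364.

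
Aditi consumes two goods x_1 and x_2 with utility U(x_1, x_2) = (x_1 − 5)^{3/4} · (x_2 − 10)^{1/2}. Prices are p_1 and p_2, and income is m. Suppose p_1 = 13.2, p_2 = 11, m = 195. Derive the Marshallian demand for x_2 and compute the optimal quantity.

After buying the subsistence bundle (5, 10), a share 0.6 of the remaining income goes to x_1: x_1* = 5 + 0.6·(m − 5p_1 − 10p_2)/p_1.
Discretionary income = 195 − 5·13.2 − 10·11 = 19; x_2* = 10 + 0.4·19/11 = 10.6909.

x_2* = 10.6909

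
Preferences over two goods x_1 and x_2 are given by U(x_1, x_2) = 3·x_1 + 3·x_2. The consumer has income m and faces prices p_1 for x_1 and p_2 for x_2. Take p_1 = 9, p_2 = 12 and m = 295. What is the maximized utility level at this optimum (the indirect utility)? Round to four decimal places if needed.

V = 98.3333

Perfect substitutes: compare marginal utility per dollar. 3/p_1 vs 3/p_2 → 0.3333 vs 0.25.
x_1 gives more utility per dollar, so spend all income on x_1: x_1* = m/p_1, x_2* = 0.
Numerically: x_1* = 32.7778, x_2* = 0.
Utility at the optimum: U(32.7778, 0) = 98.3333.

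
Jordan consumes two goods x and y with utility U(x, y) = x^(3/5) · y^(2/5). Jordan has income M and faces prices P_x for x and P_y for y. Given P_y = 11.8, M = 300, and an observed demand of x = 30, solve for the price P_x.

MU_x/MU_y = (0.6·y)/(0.4·x); tangency sets this equal to P_x/P_y.
Rearranging, P_y·y = (2/3)·P_x·x. Substituting into the budget gives P_x·x·(1 + (2/3)) = M.
Demand: x*(P_x,P_y,M) = 0.6·M/P_x and y* = 0.4·M/P_y.
Set x* = 30 in the demand function and solve for P_x: P_x = 6.

P_x = 6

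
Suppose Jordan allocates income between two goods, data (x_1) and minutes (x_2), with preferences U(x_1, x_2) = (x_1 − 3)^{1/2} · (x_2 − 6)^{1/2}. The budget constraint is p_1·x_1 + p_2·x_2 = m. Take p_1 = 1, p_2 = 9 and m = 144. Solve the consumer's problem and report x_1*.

x_1* = 46.5

This is Cobb-Douglas in (x_1−3, x_2−6): tangency gives 0.5·p_2·(x_2−6) = 0.5·p_1·(x_1−3).
Substituting into the budget: x_1* = 3 + 0.5·(m − 3·p_1 − 6·p_2)/p_1, and x_2* = 6 + 0.5·(…)/p_2.
Discretionary income = 144 − 3·1 − 6·9 = 87; x_1* = 3 + 0.5·87/1 = 46.5.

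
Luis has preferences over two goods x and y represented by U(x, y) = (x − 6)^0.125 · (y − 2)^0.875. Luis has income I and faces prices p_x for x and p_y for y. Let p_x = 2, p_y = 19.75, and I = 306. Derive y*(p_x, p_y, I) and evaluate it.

After buying the subsistence bundle (6, 2), a share 0.125 of the remaining income goes to x: x* = 6 + 0.125·(I − 6p_x − 2p_y)/p_x.
Discretionary income = 306 − 6·2 − 2·19.75 = 254.5; y* = 2 + 0.875·254.5/19.75 = 13.2753.

y* = 13.2753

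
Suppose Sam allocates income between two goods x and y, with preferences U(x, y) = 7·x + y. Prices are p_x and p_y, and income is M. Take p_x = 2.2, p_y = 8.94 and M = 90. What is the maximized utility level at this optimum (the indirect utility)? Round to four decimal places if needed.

V = 286.3636

Numerically: x* = 40.9091, y* = 0.
Utility at the optimum: U(40.9091, 0) = 286.3636.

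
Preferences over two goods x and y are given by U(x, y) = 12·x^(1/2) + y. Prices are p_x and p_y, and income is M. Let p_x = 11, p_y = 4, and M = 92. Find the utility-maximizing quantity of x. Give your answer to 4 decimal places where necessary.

MU_x = 6/√x, MU_y = 1. Tangency: 6/√x = p_x/p_y.
Solve: √x = 6·p_y/p_x, so x*(p_x,p_y) = (6·p_y/p_x)², and y* = (M − p_x·x*)/p_y.
Plugging in: x* = (6·4/11)² = 4.7603.

x* = 4.7603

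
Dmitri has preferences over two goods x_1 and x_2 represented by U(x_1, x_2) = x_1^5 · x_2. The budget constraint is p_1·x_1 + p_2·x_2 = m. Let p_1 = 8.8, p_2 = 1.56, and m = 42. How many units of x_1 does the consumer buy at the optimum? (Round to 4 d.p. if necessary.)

x_1* = 3.9773

Tangency: MRS = 5·x_2/x_1 = p_1/p_2.
So 5·p_2·x_2 = p_1·x_1; combined with the budget, a share 5/6 of income goes to x_1.
Demand: x_1*(p_1,p_2,m) = 5/6·m/p_1 and x_2* = 1/6·m/p_2.
At p_1=8.8, p_2=1.56, m=42: x_1* = 5/6·42/8.8 = 3.9773.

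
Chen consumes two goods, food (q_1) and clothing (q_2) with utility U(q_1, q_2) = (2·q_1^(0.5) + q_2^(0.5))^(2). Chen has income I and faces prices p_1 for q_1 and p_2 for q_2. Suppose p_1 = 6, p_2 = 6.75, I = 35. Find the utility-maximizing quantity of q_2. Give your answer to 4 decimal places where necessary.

From the CES first-order condition, 2·(q_2/q_1)^(0.5) = p_1/p_2.
Solve for the ratio: q_2/q_1 = [(1/2)·p_1/p_2]^(2).
With the ratio pinned down, the budget gives q_1* = I/(p_1 + p_2·(q_2/q_1)) and q_2* = (q_2/q_1)·q_1*.
Numerically q_2/q_1 = 0.197531, so q_1* = 35/(6 + 6.75·0.197531) = 4.7727 and q_2* = 0.197531·4.7727 = 0.9428.

q_2* = 0.9428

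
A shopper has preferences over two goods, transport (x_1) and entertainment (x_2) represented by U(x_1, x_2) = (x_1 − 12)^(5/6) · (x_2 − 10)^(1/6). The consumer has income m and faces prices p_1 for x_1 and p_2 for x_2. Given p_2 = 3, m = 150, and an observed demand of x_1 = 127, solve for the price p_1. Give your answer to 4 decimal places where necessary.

MRS = 5·(x_2−10)/(x_1−12). Tangency with p_1/p_2 gives x_2−10 = (1/5)·(p_1/p_2)·(x_1−12).
After buying the subsistence bundle (12, 10), a share 5/6 of the remaining income goes to x_1: x_1* = 12 + 5/6·(m − 12p_1 − 10p_2)/p_1.
Set x_1* = 127 in the demand function and solve for p_1: p_1 = 0.8.

p_1 = 0.8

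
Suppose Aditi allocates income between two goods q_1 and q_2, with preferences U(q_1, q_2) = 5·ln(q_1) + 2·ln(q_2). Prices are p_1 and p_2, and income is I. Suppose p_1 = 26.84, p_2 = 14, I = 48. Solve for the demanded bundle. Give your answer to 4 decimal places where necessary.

q_1* = 1.2774, q_2* = 0.9796

Demand: q_1*(p_1,p_2,I) = 5/7·I/p_1 and q_2* = 2/7·I/p_2.
At p_1=26.84, p_2=14, I=48: q_1* = 5/7·48/26.84 = 1.2774, q_2* = 0.9796.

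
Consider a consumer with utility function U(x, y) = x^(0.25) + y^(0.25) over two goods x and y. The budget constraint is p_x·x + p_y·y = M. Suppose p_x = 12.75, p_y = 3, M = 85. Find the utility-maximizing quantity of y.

MRS = MU_x/MU_y = (y/x)^(0.75). Set equal to p_x/p_y.
Hence y/x = (p_x/p_y)^(1/(0.75)), i.e. raised to the 4/3 power.
With the ratio pinned down, the budget gives x* = M/(p_x + p_y·(y/x)) and y* = (y/x)·x*.
Numerically y/x = 6.884175, so x* = 85/(12.75 + 3·6.884175) = 2.5447 and y* = 6.884175·2.5447 = 17.5183.

y* = 17.5183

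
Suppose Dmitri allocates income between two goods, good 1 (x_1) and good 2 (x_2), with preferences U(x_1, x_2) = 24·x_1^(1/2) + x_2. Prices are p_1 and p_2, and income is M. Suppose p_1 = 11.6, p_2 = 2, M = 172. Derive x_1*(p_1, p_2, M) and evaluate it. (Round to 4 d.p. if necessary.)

x_1* = 4.2806

Plugging in: x_1* = (12·2/11.6)² = 4.2806.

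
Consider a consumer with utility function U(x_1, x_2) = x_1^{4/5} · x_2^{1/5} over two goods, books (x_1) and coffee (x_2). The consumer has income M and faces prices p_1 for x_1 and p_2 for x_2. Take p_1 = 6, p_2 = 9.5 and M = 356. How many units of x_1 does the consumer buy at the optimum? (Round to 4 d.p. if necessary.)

x_1* = 47.4667

Tangency: MRS = 4·x_2/x_1 = p_1/p_2.
So 0.8·p_2·x_2 = 0.2·p_1·x_1; combined with the budget, a share 0.8 of income goes to x_1.
Demand: x_1*(p_1,p_2,M) = 0.8·M/p_1 and x_2* = 0.2·M/p_2.
At p_1=6, p_2=9.5, M=356: x_1* = 0.8·356/6 = 47.4667.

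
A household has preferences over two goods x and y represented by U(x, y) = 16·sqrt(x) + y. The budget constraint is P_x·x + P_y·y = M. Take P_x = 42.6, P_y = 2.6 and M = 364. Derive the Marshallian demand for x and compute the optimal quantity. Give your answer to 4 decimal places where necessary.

x* = 0.2384

MU_x = 8/√x, MU_y = 1. Tangency: 8/√x = P_x/P_y.
Solve: √x = 8·P_y/P_x, so x*(P_x,P_y) = (8·P_y/P_x)², and y* = (M − P_x·x*)/P_y.
Plugging in: x* = (8·2.6/42.6)² = 0.2384.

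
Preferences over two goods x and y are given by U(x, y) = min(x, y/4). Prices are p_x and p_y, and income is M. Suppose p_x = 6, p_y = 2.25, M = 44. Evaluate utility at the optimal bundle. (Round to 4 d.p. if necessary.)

V = 2.9333

With perfect complements, no substitution: consume in ratio x:y = 1:4.
Budget: p_x·x + p_y·4·x = M, so (p_x + 4·p_y)·x = M.
Demand: x*(p_x,p_y,M) = M/(p_x + 4·p_y), y* = 4·M/(p_x + 4·p_y).
Here 6 + 4·2.25 = 15, giving x* = 2.9333 and y* = 11.7333.
Utility at the optimum: U(2.9333, 11.7333) = 2.9333.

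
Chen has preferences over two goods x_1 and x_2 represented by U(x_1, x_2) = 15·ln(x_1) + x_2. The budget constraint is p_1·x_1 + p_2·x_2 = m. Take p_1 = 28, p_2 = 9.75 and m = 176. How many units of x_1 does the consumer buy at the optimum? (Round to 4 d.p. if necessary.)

x_1* = 5.2232

At the given prices: x_1* = 15·9.75/28 = 5.2232.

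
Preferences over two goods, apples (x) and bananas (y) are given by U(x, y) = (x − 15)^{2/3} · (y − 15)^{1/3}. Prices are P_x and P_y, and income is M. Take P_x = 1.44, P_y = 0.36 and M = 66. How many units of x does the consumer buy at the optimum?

x* = 33.0556

Let x' = x−15, y' = y−15. MRS = 2·y'/x' = P_x/P_y.
Substituting into the budget: x* = 15 + 2/3·(M − 15·P_x − 15·P_y)/P_x, and y* = 15 + 1/3·(…)/P_y.
Discretionary income = 66 − 15·1.44 − 15·0.36 = 39; x* = 15 + 2/3·39/1.44 = 33.0556.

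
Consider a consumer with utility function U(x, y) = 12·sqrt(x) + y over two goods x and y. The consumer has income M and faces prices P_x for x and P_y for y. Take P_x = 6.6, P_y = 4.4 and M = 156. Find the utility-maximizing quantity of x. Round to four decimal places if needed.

Utility is quasi-linear in y; the FOC for x is 6/√x = P_x/P_y.
Thus x* = (6·P_y/P_x)² — independent of M — with the rest of income spent on y.
Plugging in: x* = (6·4.4/6.6)² = 16.

x* = 16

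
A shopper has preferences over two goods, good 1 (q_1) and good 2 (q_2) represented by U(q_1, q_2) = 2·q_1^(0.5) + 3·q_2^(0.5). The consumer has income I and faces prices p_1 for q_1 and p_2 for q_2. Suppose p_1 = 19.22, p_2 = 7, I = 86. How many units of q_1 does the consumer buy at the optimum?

q_1* = 0.6234

From the CES first-order condition, (2/3)·(q_2/q_1)^(0.5) = p_1/p_2.
Hence q_2/q_1 = ((3/2)·p_1/p_2)^(1/(0.5)), i.e. raised to the 2 power.
Substitute q_2 = (q_2/q_1)·q_1 into the budget: q_1* = I/(p_1 + p_2·(q_2/q_1)).
Numerically q_2/q_1 = 16.962631, so q_1* = 86/(19.22 + 7·16.962631) = 0.6234.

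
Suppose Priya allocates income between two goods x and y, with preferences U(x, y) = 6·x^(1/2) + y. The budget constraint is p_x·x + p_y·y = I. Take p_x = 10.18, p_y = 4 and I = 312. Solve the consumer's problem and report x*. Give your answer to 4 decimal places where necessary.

Set MRS = p_x/p_y: 3·x^(−1/2) = p_x/p_y.
Solve: √x = 3·p_y/p_x, so x*(p_x,p_y) = (3·p_y/p_x)², and y* = (I − p_x·x*)/p_y.
Plugging in: x* = (3·4/10.18)² = 1.3895.

x* = 1.3895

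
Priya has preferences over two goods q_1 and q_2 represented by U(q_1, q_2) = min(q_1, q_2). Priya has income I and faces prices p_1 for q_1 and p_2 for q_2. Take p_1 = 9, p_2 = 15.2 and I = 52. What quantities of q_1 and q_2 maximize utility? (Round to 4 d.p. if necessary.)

With perfect complements, no substitution: consume in ratio q_1:q_2 = 1:1.
Budget: p_1·q_1 + p_2·q_1 = I, so (p_1 + p_2)·q_1 = I.
Demand: q_1*(p_1,p_2,I) = I/(p_1 + p_2), q_2* = I/(p_1 + p_2).
Here 9 + 15.2 = 24.2, giving q_1* = 2.1488 and q_2* = 2.1488.

q_1* = 2.1488, q_2* = 2.1488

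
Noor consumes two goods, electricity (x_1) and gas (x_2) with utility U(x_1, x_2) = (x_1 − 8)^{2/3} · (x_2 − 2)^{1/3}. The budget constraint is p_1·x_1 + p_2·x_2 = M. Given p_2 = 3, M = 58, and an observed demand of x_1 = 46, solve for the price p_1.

p_1 = 0.8

Let x_1' = x_1−8, x_2' = x_2−2. MRS = 2·x_2'/x_1' = p_1/p_2.
Substituting into the budget: x_1* = 8 + 2/3·(M − 8·p_1 − 2·p_2)/p_1, and x_2* = 2 + 1/3·(…)/p_2.
Set x_1* = 46 in the demand function and solve for p_1: p_1 = 0.8.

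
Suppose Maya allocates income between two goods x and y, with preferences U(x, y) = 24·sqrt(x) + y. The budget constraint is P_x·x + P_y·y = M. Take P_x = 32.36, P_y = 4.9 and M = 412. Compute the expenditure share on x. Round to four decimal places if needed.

share on x = 0.2593

Set MRS = P_x/P_y: 12·x^(−1/2) = P_x/P_y.
Thus x* = (12·P_y/P_x)² — independent of M — with the rest of income spent on y.
Plugging in: x* = (12·4.9/32.36)² = 3.3017, y* = 62.2769.
Expenditure on x: 32.36·3.3017 = 106.843; share = 0.2593.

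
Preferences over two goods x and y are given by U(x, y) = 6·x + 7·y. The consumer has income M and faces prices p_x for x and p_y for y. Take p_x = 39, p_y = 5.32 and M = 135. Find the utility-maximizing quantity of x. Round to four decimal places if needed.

Perfect substitutes: compare marginal utility per dollar. 6/p_x vs 7/p_y → 0.1538 vs 1.3158.
y gives more utility per dollar, so spend all income on y: y* = M/p_y, x* = 0.
Numerically: x* = 0, y* = 25.3759.

x* = 0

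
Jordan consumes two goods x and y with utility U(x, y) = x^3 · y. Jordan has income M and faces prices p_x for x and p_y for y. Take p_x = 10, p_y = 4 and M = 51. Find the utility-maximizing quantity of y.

MU_x/MU_y = (3·y)/(x); tangency sets this equal to p_x/p_y.
So 3·p_y·y = p_x·x; combined with the budget, a share 0.75 of income goes to x.
Demand: x*(p_x,p_y,M) = 0.75·M/p_x and y* = 0.25·M/p_y.
At p_x=10, p_y=4, M=51: y* = 0.25·51/4 = 3.1875.

y* = 3.1875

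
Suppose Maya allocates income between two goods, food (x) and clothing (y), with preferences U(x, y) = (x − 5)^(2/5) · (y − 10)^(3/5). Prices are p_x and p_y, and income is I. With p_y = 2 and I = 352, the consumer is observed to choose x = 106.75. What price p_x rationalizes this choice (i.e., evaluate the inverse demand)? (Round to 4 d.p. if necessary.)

p_x = 1.28

This is Cobb-Douglas in (x−5, y−10): tangency gives 0.4·p_y·(y−10) = 0.6·p_x·(x−5).
After buying the subsistence bundle (5, 10), a share 0.4 of the remaining income goes to x: x* = 5 + 0.4·(I − 5p_x − 10p_y)/p_x.
Set x* = 106.75 in the demand function and solve for p_x: p_x = 1.28.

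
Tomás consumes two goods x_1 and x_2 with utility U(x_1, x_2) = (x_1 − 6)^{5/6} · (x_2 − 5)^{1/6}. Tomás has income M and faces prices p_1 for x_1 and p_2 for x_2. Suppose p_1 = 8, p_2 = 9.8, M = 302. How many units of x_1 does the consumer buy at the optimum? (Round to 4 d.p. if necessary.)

Discretionary income = 302 − 6·8 − 5·9.8 = 205; x_1* = 6 + 5/6·205/8 = 27.3542.

x_1* = 27.3542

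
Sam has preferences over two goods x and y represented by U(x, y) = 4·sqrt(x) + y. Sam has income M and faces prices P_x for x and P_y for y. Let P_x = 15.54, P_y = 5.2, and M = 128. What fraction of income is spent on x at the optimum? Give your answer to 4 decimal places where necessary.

share on x = 0.0544

MU_x = 2/√x, MU_y = 1. Tangency: 2/√x = P_x/P_y.
Solve: √x = 2·P_y/P_x, so x*(P_x,P_y) = (2·P_y/P_x)², and y* = (M − P_x·x*)/P_y.
Plugging in: x* = (2·5.2/15.54)² = 0.4479, y* = 23.2769.
Expenditure on x: 15.54·0.4479 = 6.9601; share = 0.0544.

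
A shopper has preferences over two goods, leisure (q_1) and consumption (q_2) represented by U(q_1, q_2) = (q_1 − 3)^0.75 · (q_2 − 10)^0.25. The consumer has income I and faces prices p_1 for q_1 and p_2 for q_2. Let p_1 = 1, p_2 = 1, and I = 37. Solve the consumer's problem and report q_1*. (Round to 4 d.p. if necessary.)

MRS = 3·(q_2−10)/(q_1−3). Tangency with p_1/p_2 gives q_2−10 = (1/3)·(p_1/p_2)·(q_1−3).
Substituting into the budget: q_1* = 3 + 0.75·(I − 3·p_1 − 10·p_2)/p_1, and q_2* = 10 + 0.25·(…)/p_2.
Discretionary income = 37 − 3·1 − 10·1 = 24; q_1* = 3 + 0.75·24/1 = 21.

q_1* = 21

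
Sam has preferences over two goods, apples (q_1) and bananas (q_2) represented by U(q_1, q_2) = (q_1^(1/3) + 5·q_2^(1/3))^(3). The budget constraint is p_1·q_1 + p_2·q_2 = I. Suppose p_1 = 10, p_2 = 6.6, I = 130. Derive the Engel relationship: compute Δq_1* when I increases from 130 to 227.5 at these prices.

From the CES first-order condition, (1/5)·(q_2/q_1)^(2/3) = p_1/p_2.
Hence q_2/q_1 = (5·p_1/p_2)^(1/(2/3)), i.e. raised to the 1.5 power.
With the ratio pinned down, the budget gives q_1* = I/(p_1 + p_2·(q_2/q_1)) and q_2* = (q_2/q_1)·q_1*.
Numerically q_2/q_1 = 20.851586, so q_1* = 130/(10 + 6.6·20.851586) = 0.8806.
At I' = 227.5: q_1* = 1.5411. Change: 1.5411 − 0.8806 = 0.6605.

Δq_1* = 0.6605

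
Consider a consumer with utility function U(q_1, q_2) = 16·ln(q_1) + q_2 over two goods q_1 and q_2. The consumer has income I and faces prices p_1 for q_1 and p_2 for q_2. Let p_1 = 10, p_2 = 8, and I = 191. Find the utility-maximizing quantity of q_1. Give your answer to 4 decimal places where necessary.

Set MRS = p_1/p_2: (16/q_1)/1 = p_1/p_2.
So q_1*(p_1,p_2) = 16·p_2/p_1, independent of income; and q_2* = (I − 16·p_2)/p_2.
At the given prices: q_1* = 16·8/10 = 12.8.

q_1* = 12.8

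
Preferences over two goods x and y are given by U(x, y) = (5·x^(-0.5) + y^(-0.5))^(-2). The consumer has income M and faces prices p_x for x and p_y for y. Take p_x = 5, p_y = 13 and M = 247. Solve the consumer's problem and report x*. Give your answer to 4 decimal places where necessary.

x* = 33.5993

MU_x ∝ 5·x^(-1.5), MU_y ∝ y^(-1.5), so MRS = 5·(y/x)^(1.5) = p_x/p_y.
Solve for the ratio: y/x = [(1/5)·p_x/p_y]^(2/3).
Substitute y = (y/x)·x into the budget: x* = M/(p_x + p_y·(y/x)).
Numerically y/x = 0.180872, so x* = 247/(5 + 13·0.180872) = 33.5993.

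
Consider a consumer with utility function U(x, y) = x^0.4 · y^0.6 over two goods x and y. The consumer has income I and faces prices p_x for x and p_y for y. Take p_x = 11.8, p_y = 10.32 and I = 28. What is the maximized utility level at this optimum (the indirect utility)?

Tangency: MRS = (2/3)·y/x = p_x/p_y.
Rearranging, p_y·y = (3/2)·p_x·x. Substituting into the budget gives p_x·x·(1 + (3/2)) = I.
Demand: x*(p_x,p_y,I) = 0.4·I/p_x and y* = 0.6·I/p_y.
At p_x=11.8, p_y=10.32, I=28: x* = 0.4·28/11.8 = 0.9492, y* = 1.6279.
Utility at the optimum: U(0.9492, 1.6279) = 1.3119.

V = 1.3119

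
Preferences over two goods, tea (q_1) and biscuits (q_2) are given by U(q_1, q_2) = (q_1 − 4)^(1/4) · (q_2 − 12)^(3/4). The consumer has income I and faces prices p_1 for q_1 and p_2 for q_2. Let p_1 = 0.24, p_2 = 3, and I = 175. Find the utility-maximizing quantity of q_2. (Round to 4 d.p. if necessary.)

This is Cobb-Douglas in (q_1−4, q_2−12): tangency gives 0.25·p_2·(q_2−12) = 0.75·p_1·(q_1−4).
After buying the subsistence bundle (4, 12), a share 0.25 of the remaining income goes to q_1: q_1* = 4 + 0.25·(I − 4p_1 − 12p_2)/p_1.
Discretionary income = 175 − 4·0.24 − 12·3 = 138.04; q_2* = 12 + 0.75·138.04/3 = 46.51.

q_2* = 46.51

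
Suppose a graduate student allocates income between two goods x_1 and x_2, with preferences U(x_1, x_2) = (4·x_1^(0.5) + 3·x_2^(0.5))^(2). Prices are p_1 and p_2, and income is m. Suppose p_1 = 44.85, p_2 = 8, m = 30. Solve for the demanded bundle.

x_1* = 0.161, x_2* = 2.8472

MRS = MU_x_1/MU_x_2 = (4/3)·(x_2/x_1)^(0.5). Set equal to p_1/p_2.
Solve for the ratio: x_2/x_1 = [(3/4)·p_1/p_2]^(2).
Substitute x_2 = (x_2/x_1)·x_1 into the budget: x_1* = m/(p_1 + p_2·(x_2/x_1)).
Numerically x_2/x_1 = 17.679397, so x_1* = 30/(44.85 + 8·17.679397) = 0.161 and x_2* = 17.679397·0.161 = 2.8472.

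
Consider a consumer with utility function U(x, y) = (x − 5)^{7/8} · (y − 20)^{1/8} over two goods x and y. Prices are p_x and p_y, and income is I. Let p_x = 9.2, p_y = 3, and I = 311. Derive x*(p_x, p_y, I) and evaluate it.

This is Cobb-Douglas in (x−5, y−20): tangency gives 0.875·p_y·(y−20) = 0.125·p_x·(x−5).
Substituting into the budget: x* = 5 + 0.875·(I − 5·p_x − 20·p_y)/p_x, and y* = 20 + 0.125·(…)/p_y.
Discretionary income = 311 − 5·9.2 − 20·3 = 205; x* = 5 + 0.875·205/9.2 = 24.4973.

x* = 24.4973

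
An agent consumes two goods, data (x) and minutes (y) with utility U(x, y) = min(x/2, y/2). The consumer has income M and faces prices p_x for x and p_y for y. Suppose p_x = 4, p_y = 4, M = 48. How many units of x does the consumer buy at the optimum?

Leontief preferences: the optimum is at the kink where x/2 = y/2, i.e. y = x.
Budget: p_x·x + p_y·x = M, so (2·p_x + 2·p_y)·x = 2·M.
Demand: x*(p_x,p_y,M) = 2·M/(2·p_x + 2·p_y), y* = 2·M/(2·p_x + 2·p_y).
Here 2·4 + 2·4 = 16, giving x* = 6.

x* = 6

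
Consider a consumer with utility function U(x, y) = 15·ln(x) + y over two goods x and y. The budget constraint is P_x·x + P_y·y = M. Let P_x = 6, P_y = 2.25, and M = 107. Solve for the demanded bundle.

x* = 5.625, y* = 32.5556

MU_x = 15/x, MU_y = 1. Tangency: 15/x = P_x/P_y.
So x*(P_x,P_y) = 15·P_y/P_x, independent of income; and y* = (M − 15·P_y)/P_y.
At the given prices: x* = 15·2.25/6 = 5.625, and y* = 32.5556.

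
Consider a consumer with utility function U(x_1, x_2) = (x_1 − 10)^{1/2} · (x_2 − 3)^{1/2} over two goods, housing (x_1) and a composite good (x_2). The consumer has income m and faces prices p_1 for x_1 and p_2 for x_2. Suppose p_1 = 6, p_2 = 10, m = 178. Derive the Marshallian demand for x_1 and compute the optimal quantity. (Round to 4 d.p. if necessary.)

This is Cobb-Douglas in (x_1−10, x_2−3): tangency gives 0.5·p_2·(x_2−3) = 0.5·p_1·(x_1−10).
After buying the subsistence bundle (10, 3), a share 0.5 of the remaining income goes to x_1: x_1* = 10 + 0.5·(m − 10p_1 − 3p_2)/p_1.
Discretionary income = 178 − 10·6 − 3·10 = 88; x_1* = 10 + 0.5·88/6 = 17.3333.

x_1* = 17.3333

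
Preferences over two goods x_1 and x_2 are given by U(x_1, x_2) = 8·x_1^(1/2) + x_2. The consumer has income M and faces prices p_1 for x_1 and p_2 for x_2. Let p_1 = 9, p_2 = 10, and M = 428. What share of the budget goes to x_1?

MU_x_1 = 4/√x_1, MU_x_2 = 1. Tangency: 4/√x_1 = p_1/p_2.
Thus x_1* = (4·p_2/p_1)² — independent of M — with the rest of income spent on x_2.
Plugging in: x_1* = (4·10/9)² = 19.7531, x_2* = 25.0222.
Expenditure on x_1: 9·19.7531 = 177.7778; share = 0.4154.

share on x_1 = 0.4154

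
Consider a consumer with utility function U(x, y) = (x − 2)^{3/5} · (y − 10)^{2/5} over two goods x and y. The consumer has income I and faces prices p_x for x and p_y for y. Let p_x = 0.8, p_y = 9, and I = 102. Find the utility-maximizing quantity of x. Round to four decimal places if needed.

x* = 9.8

Let x' = x−2, y' = y−10. MRS = (3/2)·y'/x' = p_x/p_y.
Substituting into the budget: x* = 2 + 0.6·(I − 2·p_x − 10·p_y)/p_x, and y* = 10 + 0.4·(…)/p_y.
Discretionary income = 102 − 2·0.8 − 10·9 = 10.4; x* = 2 + 0.6·10.4/0.8 = 9.8.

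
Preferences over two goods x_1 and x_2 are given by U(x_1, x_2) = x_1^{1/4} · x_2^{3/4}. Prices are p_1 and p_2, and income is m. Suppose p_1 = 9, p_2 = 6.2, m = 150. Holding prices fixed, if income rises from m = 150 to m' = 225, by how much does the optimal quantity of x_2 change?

Δx_2* = 9.0726

MU_x_1/MU_x_2 = (0.25·x_2)/(0.75·x_1); tangency sets this equal to p_1/p_2.
So 0.25·p_2·x_2 = 0.75·p_1·x_1; combined with the budget, a share 0.25 of income goes to x_1.
Demand: x_1*(p_1,p_2,m) = 0.25·m/p_1 and x_2* = 0.75·m/p_2.
At p_1=9, p_2=6.2, m=150: x_2* = 0.75·150/6.2 = 18.1452.
At m' = 225: x_2* = 27.2177. Change: 27.2177 − 18.1452 = 9.0726.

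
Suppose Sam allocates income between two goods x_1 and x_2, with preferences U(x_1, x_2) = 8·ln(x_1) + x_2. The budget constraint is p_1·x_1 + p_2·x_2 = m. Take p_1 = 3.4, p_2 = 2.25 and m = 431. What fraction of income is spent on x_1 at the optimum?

Set MRS = p_1/p_2: (8/x_1)/1 = p_1/p_2.
So x_1*(p_1,p_2) = 8·p_2/p_1, independent of income; and x_2* = (m − 8·p_2)/p_2.
At the given prices: x_1* = 8·2.25/3.4 = 5.2941, and x_2* = 183.5556.
Expenditure on x_1: 3.4·5.2941 = 18; share = 0.0418.

share on x_1 = 0.0418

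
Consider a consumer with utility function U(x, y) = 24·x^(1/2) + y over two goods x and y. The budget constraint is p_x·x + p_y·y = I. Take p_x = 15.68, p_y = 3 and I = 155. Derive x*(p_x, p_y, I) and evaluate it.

MU_x = 12/√x, MU_y = 1. Tangency: 12/√x = p_x/p_y.
Solve: √x = 12·p_y/p_x, so x*(p_x,p_y) = (12·p_y/p_x)², and y* = (I − p_x·x*)/p_y.
Plugging in: x* = (12·3/15.68)² = 5.2712.

x* = 5.2712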